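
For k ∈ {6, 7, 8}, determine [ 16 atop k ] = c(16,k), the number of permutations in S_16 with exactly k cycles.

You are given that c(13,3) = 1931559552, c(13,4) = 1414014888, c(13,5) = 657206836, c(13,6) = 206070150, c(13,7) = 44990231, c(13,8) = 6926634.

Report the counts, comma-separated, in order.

r14: T_14,4=13×1414014888+1931559552=20313753096; T_14,5=13×657206836+1414014888=9957703756; T_14,6=13×206070150+657206836=3336118786; T_14,7=13×44990231+206070150=790943153; T_14,8=13×6926634+44990231=135036473
r15: T_15,5=14×9957703756+20313753096=159721605680; T_15,6=14×3336118786+9957703756=56663366760; T_15,7=14×790943153+3336118786=14409322928; T_15,8=14×135036473+790943153=2681453775
r16: T_16,6=15×56663366760+159721605680=1009672107080; T_16,7=15×14409322928+56663366760=272803210680; T_16,8=15×2681453775+14409322928=54631129553
Read c(16,6) = 1009672107080, c(16,7) = 272803210680, c(16,8) = 54631129553.

1009672107080, 272803210680, 54631129553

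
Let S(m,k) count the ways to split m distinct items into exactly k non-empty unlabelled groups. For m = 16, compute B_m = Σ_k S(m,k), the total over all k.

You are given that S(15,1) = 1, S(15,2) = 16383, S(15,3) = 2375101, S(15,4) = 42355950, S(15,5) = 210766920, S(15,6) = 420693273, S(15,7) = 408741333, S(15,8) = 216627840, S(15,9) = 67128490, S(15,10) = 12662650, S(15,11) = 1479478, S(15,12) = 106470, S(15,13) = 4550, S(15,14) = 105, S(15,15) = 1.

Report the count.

@16  (16,1):1·1+0→1, (16,2):16383·2+1→32767, (16,3):2375101·3+16383→7141686, (16,4):42355950·4+2375101→171798901, (16,5):210766920·5+42355950→1096190550, (16,6):420693273·6+210766920→2734926558, (16,7):408741333·7+420693273→3281882604, (16,8):216627840·8+408741333→2141764053, (16,9):67128490·9+216627840→820784250, (16,10):12662650·10+67128490→193754990, (16,11):1479478·11+12662650→28936908, (16,12):106470·12+1479478→2757118, (16,13):4550·13+106470→165620, (16,14):105·14+4550→6020, (16,15):1·15+105→120, (16,16):0·16+1→1
B_16 = ΣS(16,k) = 1+32767+7141686+171798901+1096190550+2734926558+3281882604+2141764053+820784250+193754990+28936908+2757118+165620+6020+120+1 = 10480142147

10480142147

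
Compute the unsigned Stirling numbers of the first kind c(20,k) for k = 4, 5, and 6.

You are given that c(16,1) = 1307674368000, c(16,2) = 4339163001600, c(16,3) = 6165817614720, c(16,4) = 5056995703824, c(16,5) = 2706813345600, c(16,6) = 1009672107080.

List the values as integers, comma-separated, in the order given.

[17] T[17,1]:16*1307674368000+0=20922789888000 · T[17,2]:16*4339163001600+1307674368000=70734282393600 · T[17,3]:16*6165817614720+4339163001600=102992244837120 · T[17,4]:16*5056995703824+6165817614720=87077748875904 · T[17,5]:16*2706813345600+5056995703824=48366009233424 · T[17,6]:16*1009672107080+2706813345600=18861567058880
[18] T[18,2]:17*70734282393600+20922789888000=1223405590579200 · T[18,3]:17*102992244837120+70734282393600=1821602444624640 · T[18,4]:17*87077748875904+102992244837120=1583313975727488 · T[18,5]:17*48366009233424+87077748875904=909299905844112 · T[18,6]:17*18861567058880+48366009233424=369012649234384
[19] T[19,3]:18*1821602444624640+1223405590579200=34012249593822720 · T[19,4]:18*1583313975727488+1821602444624640=30321254007719424 · T[19,5]:18*909299905844112+1583313975727488=17950712280921504 · T[19,6]:18*369012649234384+909299905844112=7551527592063024
[20] T[20,4]:19*30321254007719424+34012249593822720=610116075740491776 · T[20,5]:19*17950712280921504+30321254007719424=371384787345228000 · T[20,6]:19*7551527592063024+17950712280921504=161429736530118960
Read c(20,4) = 610116075740491776, c(20,5) = 371384787345228000, c(20,6) = 161429736530118960.

610116075740491776, 371384787345228000, 161429736530118960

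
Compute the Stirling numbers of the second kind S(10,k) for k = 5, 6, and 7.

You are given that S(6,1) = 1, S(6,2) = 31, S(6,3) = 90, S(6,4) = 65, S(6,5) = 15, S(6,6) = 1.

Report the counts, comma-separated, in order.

42525, 22827, 5880

i=7: T(7,2)=1+2·31=63 | T(7,3)=31+3·90=301 | T(7,4)=90+4·65=350 | T(7,5)=65+5·15=140 | T(7,6)=15+6·1=21 | T(7,7)=1+7·0=1
i=8: T(8,3)=63+3·301=966 | T(8,4)=301+4·350=1701 | T(8,5)=350+5·140=1050 | T(8,6)=140+6·21=266 | T(8,7)=21+7·1=28
i=9: T(9,4)=966+4·1701=7770 | T(9,5)=1701+5·1050=6951 | T(9,6)=1050+6·266=2646 | T(9,7)=266+7·28=462
i=10: T(10,5)=7770+5·6951=42525 | T(10,6)=6951+6·2646=22827 | T(10,7)=2646+7·462=5880
Read S(10,5) = 42525, S(10,6) = 22827, S(10,7) = 5880.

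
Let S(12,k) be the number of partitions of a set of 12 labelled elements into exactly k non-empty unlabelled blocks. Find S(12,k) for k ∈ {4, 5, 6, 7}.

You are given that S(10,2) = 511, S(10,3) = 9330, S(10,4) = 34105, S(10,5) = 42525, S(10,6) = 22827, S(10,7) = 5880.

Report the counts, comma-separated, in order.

611501, 1379400, 1323652, 627396

r11: T_11,3=3×9330+511=28501; T_11,4=4×34105+9330=145750; T_11,5=5×42525+34105=246730; T_11,6=6×22827+42525=179487; T_11,7=7×5880+22827=63987
r12: T_12,4=4×145750+28501=611501; T_12,5=5×246730+145750=1379400; T_12,6=6×179487+246730=1323652; T_12,7=7×63987+179487=627396
Read S(12,4) = 611501, S(12,5) = 1379400, S(12,6) = 1323652, S(12,7) = 627396.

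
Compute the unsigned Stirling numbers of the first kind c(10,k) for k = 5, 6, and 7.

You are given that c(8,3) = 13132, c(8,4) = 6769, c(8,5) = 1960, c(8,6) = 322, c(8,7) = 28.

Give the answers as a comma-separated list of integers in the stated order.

r9: T_9,4=8×6769+13132=67284; T_9,5=8×1960+6769=22449; T_9,6=8×322+1960=4536; T_9,7=8×28+322=546
r10: T_10,5=9×22449+67284=269325; T_10,6=9×4536+22449=63273; T_10,7=9×546+4536=9450
Read c(10,5) = 269325, c(10,6) = 63273, c(10,7) = 9450.

269325, 63273, 9450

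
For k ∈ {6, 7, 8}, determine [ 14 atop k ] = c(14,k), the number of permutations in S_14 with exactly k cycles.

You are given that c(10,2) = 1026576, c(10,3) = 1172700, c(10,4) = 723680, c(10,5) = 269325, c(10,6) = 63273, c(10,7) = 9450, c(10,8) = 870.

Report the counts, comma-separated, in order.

@11  (11,3):1172700·10+1026576→12753576, (11,4):723680·10+1172700→8409500, (11,5):269325·10+723680→3416930, (11,6):63273·10+269325→902055, (11,7):9450·10+63273→157773, (11,8):870·10+9450→18150
@12  (12,4):8409500·11+12753576→105258076, (12,5):3416930·11+8409500→45995730, (12,6):902055·11+3416930→13339535, (12,7):157773·11+902055→2637558, (12,8):18150·11+157773→357423
@13  (13,5):45995730·12+105258076→657206836, (13,6):13339535·12+45995730→206070150, (13,7):2637558·12+13339535→44990231, (13,8):357423·12+2637558→6926634
@14  (14,6):206070150·13+657206836→3336118786, (14,7):44990231·13+206070150→790943153, (14,8):6926634·13+44990231→135036473
Read c(14,6) = 3336118786, c(14,7) = 790943153, c(14,8) = 135036473.

3336118786, 790943153, 135036473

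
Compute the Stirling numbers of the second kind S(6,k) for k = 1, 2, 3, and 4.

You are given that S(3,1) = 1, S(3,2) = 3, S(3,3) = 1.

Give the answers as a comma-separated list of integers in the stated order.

i=4: T(4,1)=0+1·1=1 | T(4,2)=1+2·3=7 | T(4,3)=3+3·1=6 | T(4,4)=1+4·0=1
i=5: T(5,1)=0+1·1=1 | T(5,2)=1+2·7=15 | T(5,3)=7+3·6=25 | T(5,4)=6+4·1=10
i=6: T(6,1)=0+1·1=1 | T(6,2)=1+2·15=31 | T(6,3)=15+3·25=90 | T(6,4)=25+4·10=65
Read S(6,1) = 1, S(6,2) = 31, S(6,3) = 90, S(6,4) = 65.

1, 31, 90, 65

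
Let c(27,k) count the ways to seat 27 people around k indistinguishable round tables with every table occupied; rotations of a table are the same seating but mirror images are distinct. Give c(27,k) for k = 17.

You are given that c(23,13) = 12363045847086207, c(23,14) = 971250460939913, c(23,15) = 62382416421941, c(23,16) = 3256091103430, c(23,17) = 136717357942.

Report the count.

572253155704900800

[24] T[24,14]:23*971250460939913+12363045847086207=34701806448704206 · T[24,15]:23*62382416421941+971250460939913=2406046038644556 · T[24,16]:23*3256091103430+62382416421941=137272511800831 · T[24,17]:23*136717357942+3256091103430=6400590336096
[25] T[25,15]:24*2406046038644556+34701806448704206=92446911376173550 · T[25,16]:24*137272511800831+2406046038644556=5700586321864500 · T[25,17]:24*6400590336096+137272511800831=290886679867135
[26] T[26,16]:25*5700586321864500+92446911376173550=234961569422786050 · T[26,17]:25*290886679867135+5700586321864500=12972753318542875
[27] T[27,17]:26*12972753318542875+234961569422786050=572253155704900800
Read c(27,17) = 572253155704900800.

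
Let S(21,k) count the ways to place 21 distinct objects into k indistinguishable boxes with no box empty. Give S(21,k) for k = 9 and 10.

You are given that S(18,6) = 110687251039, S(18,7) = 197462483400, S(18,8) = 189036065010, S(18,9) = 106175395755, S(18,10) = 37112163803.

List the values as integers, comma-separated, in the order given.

i=19: T(19,7)=110687251039+7·197462483400=1492924634839 | T(19,8)=197462483400+8·189036065010=1709751003480 | T(19,9)=189036065010+9·106175395755=1144614626805 | T(19,10)=106175395755+10·37112163803=477297033785
i=20: T(20,8)=1492924634839+8·1709751003480=15170932662679 | T(20,9)=1709751003480+9·1144614626805=12011282644725 | T(20,10)=1144614626805+10·477297033785=5917584964655
i=21: T(21,9)=15170932662679+9·12011282644725=123272476465204 | T(21,10)=12011282644725+10·5917584964655=71187132291275
Read S(21,9) = 123272476465204, S(21,10) = 71187132291275.

123272476465204, 71187132291275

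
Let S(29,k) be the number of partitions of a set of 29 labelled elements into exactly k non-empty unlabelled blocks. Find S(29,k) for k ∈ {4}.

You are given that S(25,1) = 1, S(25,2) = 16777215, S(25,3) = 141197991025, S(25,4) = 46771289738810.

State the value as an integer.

11998160744311570

r26: T_26,1=1×1+0=1; T_26,2=2×16777215+1=33554431; T_26,3=3×141197991025+16777215=423610750290; T_26,4=4×46771289738810+141197991025=187226356946265
r27: T_27,2=2×33554431+1=67108863; T_27,3=3×423610750290+33554431=1270865805301; T_27,4=4×187226356946265+423610750290=749329038535350
r28: T_28,3=3×1270865805301+67108863=3812664524766; T_28,4=4×749329038535350+1270865805301=2998587019946701
r29: T_29,4=4×2998587019946701+3812664524766=11998160744311570
Read S(29,4) = 11998160744311570.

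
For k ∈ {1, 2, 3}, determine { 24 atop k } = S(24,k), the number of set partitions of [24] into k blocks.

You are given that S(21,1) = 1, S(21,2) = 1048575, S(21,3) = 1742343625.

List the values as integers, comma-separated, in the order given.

1, 8388607, 47063200806

[22] T[22,1]:1*1+0=1 · T[22,2]:2*1048575+1=2097151 · T[22,3]:3*1742343625+1048575=5228079450
[23] T[23,1]:1*1+0=1 · T[23,2]:2*2097151+1=4194303 · T[23,3]:3*5228079450+2097151=15686335501
[24] T[24,1]:1*1+0=1 · T[24,2]:2*4194303+1=8388607 · T[24,3]:3*15686335501+4194303=47063200806
Read S(24,1) = 1, S(24,2) = 8388607, S(24,3) = 47063200806.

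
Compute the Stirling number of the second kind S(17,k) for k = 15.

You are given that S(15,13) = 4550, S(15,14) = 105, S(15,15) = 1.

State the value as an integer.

@16  (16,14):105·14+4550→6020, (16,15):1·15+105→120
@17  (17,15):120·15+6020→7820
Read S(17,15) = 7820.

7820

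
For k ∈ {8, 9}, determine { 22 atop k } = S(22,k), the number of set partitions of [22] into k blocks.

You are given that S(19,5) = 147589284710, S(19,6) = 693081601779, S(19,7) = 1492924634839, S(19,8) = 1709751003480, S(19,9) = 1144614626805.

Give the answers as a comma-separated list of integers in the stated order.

i=20: T(20,6)=147589284710+6·693081601779=4306078895384 | T(20,7)=693081601779+7·1492924634839=11143554045652 | T(20,8)=1492924634839+8·1709751003480=15170932662679 | T(20,9)=1709751003480+9·1144614626805=12011282644725
i=21: T(21,7)=4306078895384+7·11143554045652=82310957214948 | T(21,8)=11143554045652+8·15170932662679=132511015347084 | T(21,9)=15170932662679+9·12011282644725=123272476465204
i=22: T(22,8)=82310957214948+8·132511015347084=1142399079991620 | T(22,9)=132511015347084+9·123272476465204=1241963303533920
Read S(22,8) = 1142399079991620, S(22,9) = 1241963303533920.

1142399079991620, 1241963303533920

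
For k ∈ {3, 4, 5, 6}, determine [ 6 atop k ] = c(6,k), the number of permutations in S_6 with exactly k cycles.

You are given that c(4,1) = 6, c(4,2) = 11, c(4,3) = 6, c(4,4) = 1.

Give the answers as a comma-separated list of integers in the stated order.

225, 85, 15, 1

i=5: T(5,2)=6+4·11=50 | T(5,3)=11+4·6=35 | T(5,4)=6+4·1=10 | T(5,5)=1+4·0=1
i=6: T(6,3)=50+5·35=225 | T(6,4)=35+5·10=85 | T(6,5)=10+5·1=15 | T(6,6)=1+5·0=1
Read c(6,3) = 225, c(6,4) = 85, c(6,5) = 15, c(6,6) = 1.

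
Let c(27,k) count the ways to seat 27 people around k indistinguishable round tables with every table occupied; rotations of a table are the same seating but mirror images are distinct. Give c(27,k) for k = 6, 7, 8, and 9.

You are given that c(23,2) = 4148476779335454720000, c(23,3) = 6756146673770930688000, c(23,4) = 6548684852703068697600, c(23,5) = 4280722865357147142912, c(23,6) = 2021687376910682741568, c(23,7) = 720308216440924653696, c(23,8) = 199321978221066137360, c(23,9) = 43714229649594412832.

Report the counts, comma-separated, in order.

1000903392113435450162625024, 393178529313073708272042624, 121502371102392939781636800, 30180059720580991603896800

r24: T_24,3=23×6756146673770930688000+4148476779335454720000=159539850276066860544000; T_24,4=23×6548684852703068697600+6756146673770930688000=157375898285941510732800; T_24,5=23×4280722865357147142912+6548684852703068697600=105005310755917452984576; T_24,6=23×2021687376910682741568+4280722865357147142912=50779532534302850198976; T_24,7=23×720308216440924653696+2021687376910682741568=18588776355051949776576; T_24,8=23×199321978221066137360+720308216440924653696=5304713715525445812976; T_24,9=23×43714229649594412832+199321978221066137360=1204749260161737632496
r25: T_25,4=24×157375898285941510732800+159539850276066860544000=3936561409138663118131200; T_25,5=24×105005310755917452984576+157375898285941510732800=2677503356427960382362624; T_25,6=24×50779532534302850198976+105005310755917452984576=1323714091579185857760000; T_25,7=24×18588776355051949776576+50779532534302850198976=496910165055549644836800; T_25,8=24×5304713715525445812976+18588776355051949776576=145901905527662649288000; T_25,9=24×1204749260161737632496+5304713715525445812976=34218695959407148992880
r26: T_26,5=25×2677503356427960382362624+3936561409138663118131200=70874145319837672677196800; T_26,6=25×1323714091579185857760000+2677503356427960382362624=35770355645907606826362624; T_26,7=25×496910165055549644836800+1323714091579185857760000=13746468217967926978680000; T_26,8=25×145901905527662649288000+496910165055549644836800=4144457803247115877036800; T_26,9=25×34218695959407148992880+145901905527662649288000=1001369304512841374110000
r27: T_27,6=26×35770355645907606826362624+70874145319837672677196800=1000903392113435450162625024; T_27,7=26×13746468217967926978680000+35770355645907606826362624=393178529313073708272042624; T_27,8=26×4144457803247115877036800+13746468217967926978680000=121502371102392939781636800; T_27,9=26×1001369304512841374110000+4144457803247115877036800=30180059720580991603896800
Read c(27,6) = 1000903392113435450162625024, c(27,7) = 393178529313073708272042624, c(27,8) = 121502371102392939781636800, c(27,9) = 30180059720580991603896800.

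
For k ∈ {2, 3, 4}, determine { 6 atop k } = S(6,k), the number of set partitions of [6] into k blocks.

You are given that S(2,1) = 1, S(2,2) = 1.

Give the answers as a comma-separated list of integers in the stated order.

r3: T_3,1=1×1+0=1; T_3,2=2×1+1=3; T_3,3=3×0+1=1
r4: T_4,1=1×1+0=1; T_4,2=2×3+1=7; T_4,3=3×1+3=6; T_4,4=4×0+1=1
r5: T_5,1=1×1+0=1; T_5,2=2×7+1=15; T_5,3=3×6+7=25; T_5,4=4×1+6=10
r6: T_6,2=2×15+1=31; T_6,3=3×25+15=90; T_6,4=4×10+25=65
Read S(6,2) = 31, S(6,3) = 90, S(6,4) = 65.

31, 90, 65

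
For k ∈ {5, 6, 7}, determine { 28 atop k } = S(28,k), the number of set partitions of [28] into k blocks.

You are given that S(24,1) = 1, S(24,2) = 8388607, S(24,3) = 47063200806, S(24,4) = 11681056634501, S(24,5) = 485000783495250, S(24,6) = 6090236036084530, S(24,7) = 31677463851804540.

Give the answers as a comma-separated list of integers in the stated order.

307440364830580800, 8220146115188676396, 82892803728383735268

i=25: T(25,2)=1+2·8388607=16777215 | T(25,3)=8388607+3·47063200806=141197991025 | T(25,4)=47063200806+4·11681056634501=46771289738810 | T(25,5)=11681056634501+5·485000783495250=2436684974110751 | T(25,6)=485000783495250+6·6090236036084530=37026417000002430 | T(25,7)=6090236036084530+7·31677463851804540=227832482998716310
i=26: T(26,3)=16777215+3·141197991025=423610750290 | T(26,4)=141197991025+4·46771289738810=187226356946265 | T(26,5)=46771289738810+5·2436684974110751=12230196160292565 | T(26,6)=2436684974110751+6·37026417000002430=224595186974125331 | T(26,7)=37026417000002430+7·227832482998716310=1631853797991016600
i=27: T(27,4)=423610750290+4·187226356946265=749329038535350 | T(27,5)=187226356946265+5·12230196160292565=61338207158409090 | T(27,6)=12230196160292565+6·224595186974125331=1359801318005044551 | T(27,7)=224595186974125331+7·1631853797991016600=11647571772911241531
i=28: T(28,5)=749329038535350+5·61338207158409090=307440364830580800 | T(28,6)=61338207158409090+6·1359801318005044551=8220146115188676396 | T(28,7)=1359801318005044551+7·11647571772911241531=82892803728383735268
Read S(28,5) = 307440364830580800, S(28,6) = 8220146115188676396, S(28,7) = 82892803728383735268.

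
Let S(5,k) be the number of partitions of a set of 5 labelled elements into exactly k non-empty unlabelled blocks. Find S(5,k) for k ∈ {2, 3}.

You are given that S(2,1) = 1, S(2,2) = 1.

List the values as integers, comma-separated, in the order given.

15, 25

i=3: T(3,1)=0+1·1=1 | T(3,2)=1+2·1=3 | T(3,3)=1+3·0=1
i=4: T(4,1)=0+1·1=1 | T(4,2)=1+2·3=7 | T(4,3)=3+3·1=6
i=5: T(5,2)=1+2·7=15 | T(5,3)=7+3·6=25
Read S(5,2) = 15, S(5,3) = 25.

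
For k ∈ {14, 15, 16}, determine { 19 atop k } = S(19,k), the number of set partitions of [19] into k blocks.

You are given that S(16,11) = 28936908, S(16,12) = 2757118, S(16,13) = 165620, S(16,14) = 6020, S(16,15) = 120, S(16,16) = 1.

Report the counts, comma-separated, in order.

row 17: T[17][12]=12·2757118+28936908=62022324  T[17][13]=13·165620+2757118=4910178  T[17][14]=14·6020+165620=249900  T[17][15]=15·120+6020=7820  T[17][16]=16·1+120=136
row 18: T[18][13]=13·4910178+62022324=125854638  T[18][14]=14·249900+4910178=8408778  T[18][15]=15·7820+249900=367200  T[18][16]=16·136+7820=9996
row 19: T[19][14]=14·8408778+125854638=243577530  T[19][15]=15·367200+8408778=13916778  T[19][16]=16·9996+367200=527136
Read S(19,14) = 243577530, S(19,15) = 13916778, S(19,16) = 527136.

243577530, 13916778, 527136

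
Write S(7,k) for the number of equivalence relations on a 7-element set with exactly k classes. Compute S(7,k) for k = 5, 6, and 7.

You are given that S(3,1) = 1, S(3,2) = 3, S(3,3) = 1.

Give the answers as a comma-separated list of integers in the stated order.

140, 21, 1

i=4: T(4,2)=1+2·3=7 | T(4,3)=3+3·1=6 | T(4,4)=1+4·0=1
i=5: T(5,3)=7+3·6=25 | T(5,4)=6+4·1=10 | T(5,5)=1+5·0=1
i=6: T(6,4)=25+4·10=65 | T(6,5)=10+5·1=15 | T(6,6)=1+6·0=1
i=7: T(7,5)=65+5·15=140 | T(7,6)=15+6·1=21 | T(7,7)=1+7·0=1
Read S(7,5) = 140, S(7,6) = 21, S(7,7) = 1.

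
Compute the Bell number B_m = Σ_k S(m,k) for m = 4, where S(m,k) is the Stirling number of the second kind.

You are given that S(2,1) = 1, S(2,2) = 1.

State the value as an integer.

15

@3  (3,1):1·1+0→1, (3,2):1·2+1→3, (3,3):0·3+1→1
@4  (4,1):1·1+0→1, (4,2):3·2+1→7, (4,3):1·3+3→6, (4,4):0·4+1→1
B_4 = ΣS(4,k) = 1+7+6+1 = 15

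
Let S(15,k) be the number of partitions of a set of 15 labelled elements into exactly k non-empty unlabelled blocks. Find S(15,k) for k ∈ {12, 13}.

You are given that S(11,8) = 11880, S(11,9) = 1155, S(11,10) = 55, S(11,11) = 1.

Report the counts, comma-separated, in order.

106470, 4550

@12  (12,9):1155·9+11880→22275, (12,10):55·10+1155→1705, (12,11):1·11+55→66, (12,12):0·12+1→1
@13  (13,10):1705·10+22275→39325, (13,11):66·11+1705→2431, (13,12):1·12+66→78, (13,13):0·13+1→1
@14  (14,11):2431·11+39325→66066, (14,12):78·12+2431→3367, (14,13):1·13+78→91
@15  (15,12):3367·12+66066→106470, (15,13):91·13+3367→4550
Read S(15,12) = 106470, S(15,13) = 4550.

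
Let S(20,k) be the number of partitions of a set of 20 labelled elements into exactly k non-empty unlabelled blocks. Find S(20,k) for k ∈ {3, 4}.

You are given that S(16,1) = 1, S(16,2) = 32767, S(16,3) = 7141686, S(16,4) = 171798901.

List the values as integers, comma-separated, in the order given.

580606446, 45232115901

row 17: T[17][1]=1·1+0=1  T[17][2]=2·32767+1=65535  T[17][3]=3·7141686+32767=21457825  T[17][4]=4·171798901+7141686=694337290
row 18: T[18][1]=1·1+0=1  T[18][2]=2·65535+1=131071  T[18][3]=3·21457825+65535=64439010  T[18][4]=4·694337290+21457825=2798806985
row 19: T[19][2]=2·131071+1=262143  T[19][3]=3·64439010+131071=193448101  T[19][4]=4·2798806985+64439010=11259666950
row 20: T[20][3]=3·193448101+262143=580606446  T[20][4]=4·11259666950+193448101=45232115901
Read S(20,3) = 580606446, S(20,4) = 45232115901.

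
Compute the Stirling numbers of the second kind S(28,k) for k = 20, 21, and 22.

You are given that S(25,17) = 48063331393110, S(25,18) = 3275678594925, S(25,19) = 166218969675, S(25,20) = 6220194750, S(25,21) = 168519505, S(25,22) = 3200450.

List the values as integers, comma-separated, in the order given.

@26  (26,18):3275678594925·18+48063331393110→107025546101760, (26,19):166218969675·19+3275678594925→6433839018750, (26,20):6220194750·20+166218969675→290622864675, (26,21):168519505·21+6220194750→9759104355, (26,22):3200450·22+168519505→238929405
@27  (27,19):6433839018750·19+107025546101760→229268487458010, (27,20):290622864675·20+6433839018750→12246296312250, (27,21):9759104355·21+290622864675→495564056130, (27,22):238929405·22+9759104355→15015551265
@28  (28,20):12246296312250·20+229268487458010→474194413703010, (28,21):495564056130·21+12246296312250→22653141490980, (28,22):15015551265·22+495564056130→825906183960
Read S(28,20) = 474194413703010, S(28,21) = 22653141490980, S(28,22) = 825906183960.

474194413703010, 22653141490980, 825906183960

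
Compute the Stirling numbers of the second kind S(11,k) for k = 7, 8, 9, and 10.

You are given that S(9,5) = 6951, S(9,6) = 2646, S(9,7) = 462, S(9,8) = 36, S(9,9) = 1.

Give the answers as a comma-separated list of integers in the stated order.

63987, 11880, 1155, 55

r10: T_10,6=6×2646+6951=22827; T_10,7=7×462+2646=5880; T_10,8=8×36+462=750; T_10,9=9×1+36=45; T_10,10=10×0+1=1
r11: T_11,7=7×5880+22827=63987; T_11,8=8×750+5880=11880; T_11,9=9×45+750=1155; T_11,10=10×1+45=55
Read S(11,7) = 63987, S(11,8) = 11880, S(11,9) = 1155, S(11,10) = 55.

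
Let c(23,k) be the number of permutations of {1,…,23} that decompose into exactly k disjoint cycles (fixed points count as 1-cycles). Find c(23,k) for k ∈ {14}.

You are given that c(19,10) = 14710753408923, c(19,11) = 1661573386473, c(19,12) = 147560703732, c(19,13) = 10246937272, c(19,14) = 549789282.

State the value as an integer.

@20  (20,11):1661573386473·19+14710753408923→46280647751910, (20,12):147560703732·19+1661573386473→4465226757381, (20,13):10246937272·19+147560703732→342252511900, (20,14):549789282·19+10246937272→20692933630
@21  (21,12):4465226757381·20+46280647751910→135585182899530, (21,13):342252511900·20+4465226757381→11310276995381, (21,14):20692933630·20+342252511900→756111184500
@22  (22,13):11310276995381·21+135585182899530→373100999802531, (22,14):756111184500·21+11310276995381→27188611869881
@23  (23,14):27188611869881·22+373100999802531→971250460939913
Read c(23,14) = 971250460939913.

971250460939913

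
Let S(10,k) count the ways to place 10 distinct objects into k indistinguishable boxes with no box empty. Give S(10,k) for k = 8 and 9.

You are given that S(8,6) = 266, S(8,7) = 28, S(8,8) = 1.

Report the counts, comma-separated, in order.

750, 45

r9: T_9,7=7×28+266=462; T_9,8=8×1+28=36; T_9,9=9×0+1=1
r10: T_10,8=8×36+462=750; T_10,9=9×1+36=45
Read S(10,8) = 750, S(10,9) = 45.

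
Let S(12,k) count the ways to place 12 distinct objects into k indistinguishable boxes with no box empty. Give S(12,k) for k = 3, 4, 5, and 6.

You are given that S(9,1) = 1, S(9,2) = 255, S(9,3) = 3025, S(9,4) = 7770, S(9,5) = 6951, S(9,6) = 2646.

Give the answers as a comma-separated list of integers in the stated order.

row 10: T[10][1]=1·1+0=1  T[10][2]=2·255+1=511  T[10][3]=3·3025+255=9330  T[10][4]=4·7770+3025=34105  T[10][5]=5·6951+7770=42525  T[10][6]=6·2646+6951=22827
row 11: T[11][2]=2·511+1=1023  T[11][3]=3·9330+511=28501  T[11][4]=4·34105+9330=145750  T[11][5]=5·42525+34105=246730  T[11][6]=6·22827+42525=179487
row 12: T[12][3]=3·28501+1023=86526  T[12][4]=4·145750+28501=611501  T[12][5]=5·246730+145750=1379400  T[12][6]=6·179487+246730=1323652
Read S(12,3) = 86526, S(12,4) = 611501, S(12,5) = 1379400, S(12,6) = 1323652.

86526, 611501, 1379400, 1323652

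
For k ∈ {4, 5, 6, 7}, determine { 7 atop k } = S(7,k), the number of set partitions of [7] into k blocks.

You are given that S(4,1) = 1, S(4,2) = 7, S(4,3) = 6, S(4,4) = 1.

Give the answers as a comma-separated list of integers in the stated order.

350, 140, 21, 1

[5] T[5,2]:2*7+1=15 · T[5,3]:3*6+7=25 · T[5,4]:4*1+6=10 · T[5,5]:5*0+1=1
[6] T[6,3]:3*25+15=90 · T[6,4]:4*10+25=65 · T[6,5]:5*1+10=15 · T[6,6]:6*0+1=1
[7] T[7,4]:4*65+90=350 · T[7,5]:5*15+65=140 · T[7,6]:6*1+15=21 · T[7,7]:7*0+1=1
Read S(7,4) = 350, S(7,5) = 140, S(7,6) = 21, S(7,7) = 1.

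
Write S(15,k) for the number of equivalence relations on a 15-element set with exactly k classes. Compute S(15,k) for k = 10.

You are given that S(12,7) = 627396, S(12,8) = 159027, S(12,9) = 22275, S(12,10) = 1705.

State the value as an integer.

12662650

[13] T[13,8]:8*159027+627396=1899612 · T[13,9]:9*22275+159027=359502 · T[13,10]:10*1705+22275=39325
[14] T[14,9]:9*359502+1899612=5135130 · T[14,10]:10*39325+359502=752752
[15] T[15,10]:10*752752+5135130=12662650
Read S(15,10) = 12662650.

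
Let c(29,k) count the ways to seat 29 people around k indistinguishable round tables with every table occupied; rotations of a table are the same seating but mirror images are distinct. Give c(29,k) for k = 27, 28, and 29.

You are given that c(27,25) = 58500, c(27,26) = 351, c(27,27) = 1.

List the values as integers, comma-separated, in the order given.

[28] T[28,26]:27*351+58500=67977 · T[28,27]:27*1+351=378 · T[28,28]:27*0+1=1
[29] T[29,27]:28*378+67977=78561 · T[29,28]:28*1+378=406 · T[29,29]:28*0+1=1
Read c(29,27) = 78561, c(29,28) = 406, c(29,29) = 1.

78561, 406, 1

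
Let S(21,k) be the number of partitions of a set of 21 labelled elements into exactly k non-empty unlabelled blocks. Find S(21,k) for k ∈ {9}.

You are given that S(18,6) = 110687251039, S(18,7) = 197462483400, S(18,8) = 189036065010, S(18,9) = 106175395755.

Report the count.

@19  (19,7):197462483400·7+110687251039→1492924634839, (19,8):189036065010·8+197462483400→1709751003480, (19,9):106175395755·9+189036065010→1144614626805
@20  (20,8):1709751003480·8+1492924634839→15170932662679, (20,9):1144614626805·9+1709751003480→12011282644725
@21  (21,9):12011282644725·9+15170932662679→123272476465204
Read S(21,9) = 123272476465204.

123272476465204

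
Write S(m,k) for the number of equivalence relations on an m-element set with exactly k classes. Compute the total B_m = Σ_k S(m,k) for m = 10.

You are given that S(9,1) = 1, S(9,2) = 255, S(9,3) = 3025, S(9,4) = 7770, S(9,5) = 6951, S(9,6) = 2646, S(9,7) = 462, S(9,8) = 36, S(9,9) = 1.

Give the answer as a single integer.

@10  (10,1):1·1+0→1, (10,2):255·2+1→511, (10,3):3025·3+255→9330, (10,4):7770·4+3025→34105, (10,5):6951·5+7770→42525, (10,6):2646·6+6951→22827, (10,7):462·7+2646→5880, (10,8):36·8+462→750, (10,9):1·9+36→45, (10,10):0·10+1→1
B_10 = ΣS(10,k) = 1+511+9330+34105+42525+22827+5880+750+45+1 = 115975

115975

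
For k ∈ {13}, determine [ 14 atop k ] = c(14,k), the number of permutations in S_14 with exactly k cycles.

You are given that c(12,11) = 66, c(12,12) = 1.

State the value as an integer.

r13: T_13,12=12×1+66=78; T_13,13=12×0+1=1
r14: T_14,13=13×1+78=91
Read c(14,13) = 91.

91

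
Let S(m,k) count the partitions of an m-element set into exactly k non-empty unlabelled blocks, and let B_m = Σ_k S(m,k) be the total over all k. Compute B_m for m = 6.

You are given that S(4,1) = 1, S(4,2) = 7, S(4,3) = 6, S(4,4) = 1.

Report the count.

203

row 5: T[5][1]=1·1+0=1  T[5][2]=2·7+1=15  T[5][3]=3·6+7=25  T[5][4]=4·1+6=10  T[5][5]=5·0+1=1
row 6: T[6][1]=1·1+0=1  T[6][2]=2·15+1=31  T[6][3]=3·25+15=90  T[6][4]=4·10+25=65  T[6][5]=5·1+10=15  T[6][6]=6·0+1=1
B_6 = ΣS(6,k) = 1+31+90+65+15+1 = 203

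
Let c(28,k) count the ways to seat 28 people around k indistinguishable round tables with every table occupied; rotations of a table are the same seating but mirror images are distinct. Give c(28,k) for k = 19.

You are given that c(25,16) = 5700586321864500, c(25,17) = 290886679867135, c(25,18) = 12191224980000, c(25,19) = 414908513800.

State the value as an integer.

i=26: T(26,17)=5700586321864500+25·290886679867135=12972753318542875 | T(26,18)=290886679867135+25·12191224980000=595667304367135 | T(26,19)=12191224980000+25·414908513800=22563937825000
i=27: T(27,18)=12972753318542875+26·595667304367135=28460103232088385 | T(27,19)=595667304367135+26·22563937825000=1182329687817135
i=28: T(28,19)=28460103232088385+27·1182329687817135=60383004803151030
Read c(28,19) = 60383004803151030.

60383004803151030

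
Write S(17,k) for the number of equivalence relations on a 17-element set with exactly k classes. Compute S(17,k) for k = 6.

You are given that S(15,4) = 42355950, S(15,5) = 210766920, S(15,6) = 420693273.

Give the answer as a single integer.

@16  (16,5):210766920·5+42355950→1096190550, (16,6):420693273·6+210766920→2734926558
@17  (17,6):2734926558·6+1096190550→17505749898
Read S(17,6) = 17505749898.

17505749898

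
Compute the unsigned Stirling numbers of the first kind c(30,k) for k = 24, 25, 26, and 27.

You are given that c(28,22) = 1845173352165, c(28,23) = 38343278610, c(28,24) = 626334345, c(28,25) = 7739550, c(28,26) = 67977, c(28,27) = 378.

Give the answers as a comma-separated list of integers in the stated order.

row 29: T[29][23]=28·38343278610+1845173352165=2918785153245  T[29][24]=28·626334345+38343278610=55880640270  T[29][25]=28·7739550+626334345=843041745  T[29][26]=28·67977+7739550=9642906  T[29][27]=28·378+67977=78561
row 30: T[30][24]=29·55880640270+2918785153245=4539323721075  T[30][25]=29·843041745+55880640270=80328850875  T[30][26]=29·9642906+843041745=1122686019  T[30][27]=29·78561+9642906=11921175
Read c(30,24) = 4539323721075, c(30,25) = 80328850875, c(30,26) = 1122686019, c(30,27) = 11921175.

4539323721075, 80328850875, 1122686019, 11921175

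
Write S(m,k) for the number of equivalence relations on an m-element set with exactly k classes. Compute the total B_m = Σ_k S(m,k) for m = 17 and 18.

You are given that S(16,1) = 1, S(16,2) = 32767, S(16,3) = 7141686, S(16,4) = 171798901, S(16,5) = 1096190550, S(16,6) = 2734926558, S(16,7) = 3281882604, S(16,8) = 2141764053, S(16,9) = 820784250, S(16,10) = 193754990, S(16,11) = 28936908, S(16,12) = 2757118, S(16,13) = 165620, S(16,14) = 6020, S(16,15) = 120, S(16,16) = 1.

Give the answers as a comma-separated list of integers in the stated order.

82864869804, 682076806159

row 17: T[17][1]=1·1+0=1  T[17][2]=2·32767+1=65535  T[17][3]=3·7141686+32767=21457825  T[17][4]=4·171798901+7141686=694337290  T[17][5]=5·1096190550+171798901=5652751651  T[17][6]=6·2734926558+1096190550=17505749898  T[17][7]=7·3281882604+2734926558=25708104786  T[17][8]=8·2141764053+3281882604=20415995028  T[17][9]=9·820784250+2141764053=9528822303  T[17][10]=10·193754990+820784250=2758334150  T[17][11]=11·28936908+193754990=512060978  T[17][12]=12·2757118+28936908=62022324  T[17][13]=13·165620+2757118=4910178  T[17][14]=14·6020+165620=249900  T[17][15]=15·120+6020=7820  T[17][16]=16·1+120=136  T[17][17]=17·0+1=1
row 18: T[18][1]=1·1+0=1  T[18][2]=2·65535+1=131071  T[18][3]=3·21457825+65535=64439010  T[18][4]=4·694337290+21457825=2798806985  T[18][5]=5·5652751651+694337290=28958095545  T[18][6]=6·17505749898+5652751651=110687251039  T[18][7]=7·25708104786+17505749898=197462483400  T[18][8]=8·20415995028+25708104786=189036065010  T[18][9]=9·9528822303+20415995028=106175395755  T[18][10]=10·2758334150+9528822303=37112163803  T[18][11]=11·512060978+2758334150=8391004908  T[18][12]=12·62022324+512060978=1256328866  T[18][13]=13·4910178+62022324=125854638  T[18][14]=14·249900+4910178=8408778  T[18][15]=15·7820+249900=367200  T[18][16]=16·136+7820=9996  T[18][17]=17·1+136=153  T[18][18]=18·0+1=1
B_17 = ΣS(17,k) = 1+65535+21457825+694337290+5652751651+17505749898+25708104786+20415995028+9528822303+2758334150+512060978+62022324+4910178+249900+7820+136+1 = 82864869804
B_18 = ΣS(18,k) = 1+131071+64439010+2798806985+28958095545+110687251039+197462483400+189036065010+106175395755+37112163803+8391004908+1256328866+125854638+8408778+367200+9996+153+1 = 682076806159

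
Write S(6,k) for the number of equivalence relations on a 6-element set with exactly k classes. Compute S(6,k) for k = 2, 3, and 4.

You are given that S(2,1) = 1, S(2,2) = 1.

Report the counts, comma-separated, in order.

i=3: T(3,1)=0+1·1=1 | T(3,2)=1+2·1=3 | T(3,3)=1+3·0=1
i=4: T(4,1)=0+1·1=1 | T(4,2)=1+2·3=7 | T(4,3)=3+3·1=6 | T(4,4)=1+4·0=1
i=5: T(5,1)=0+1·1=1 | T(5,2)=1+2·7=15 | T(5,3)=7+3·6=25 | T(5,4)=6+4·1=10
i=6: T(6,2)=1+2·15=31 | T(6,3)=15+3·25=90 | T(6,4)=25+4·10=65
Read S(6,2) = 31, S(6,3) = 90, S(6,4) = 65.

31, 90, 65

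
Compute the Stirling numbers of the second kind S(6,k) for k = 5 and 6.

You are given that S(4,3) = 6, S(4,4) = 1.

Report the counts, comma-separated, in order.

[5] T[5,4]:4*1+6=10 · T[5,5]:5*0+1=1
[6] T[6,5]:5*1+10=15 · T[6,6]:6*0+1=1
Read S(6,5) = 15, S(6,6) = 1.

15, 1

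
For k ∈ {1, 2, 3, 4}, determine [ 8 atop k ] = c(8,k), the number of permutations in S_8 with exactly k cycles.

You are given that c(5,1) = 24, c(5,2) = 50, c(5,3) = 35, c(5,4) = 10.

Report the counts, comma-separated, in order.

5040, 13068, 13132, 6769

i=6: T(6,1)=0+5·24=120 | T(6,2)=24+5·50=274 | T(6,3)=50+5·35=225 | T(6,4)=35+5·10=85
i=7: T(7,1)=0+6·120=720 | T(7,2)=120+6·274=1764 | T(7,3)=274+6·225=1624 | T(7,4)=225+6·85=735
i=8: T(8,1)=0+7·720=5040 | T(8,2)=720+7·1764=13068 | T(8,3)=1764+7·1624=13132 | T(8,4)=1624+7·735=6769
Read c(8,1) = 5040, c(8,2) = 13068, c(8,3) = 13132, c(8,4) = 6769.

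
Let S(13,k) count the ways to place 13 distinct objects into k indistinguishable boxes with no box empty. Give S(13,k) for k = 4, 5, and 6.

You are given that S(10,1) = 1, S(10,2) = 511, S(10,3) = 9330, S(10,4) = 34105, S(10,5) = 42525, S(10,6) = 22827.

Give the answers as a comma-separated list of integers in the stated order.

i=11: T(11,2)=1+2·511=1023 | T(11,3)=511+3·9330=28501 | T(11,4)=9330+4·34105=145750 | T(11,5)=34105+5·42525=246730 | T(11,6)=42525+6·22827=179487
i=12: T(12,3)=1023+3·28501=86526 | T(12,4)=28501+4·145750=611501 | T(12,5)=145750+5·246730=1379400 | T(12,6)=246730+6·179487=1323652
i=13: T(13,4)=86526+4·611501=2532530 | T(13,5)=611501+5·1379400=7508501 | T(13,6)=1379400+6·1323652=9321312
Read S(13,4) = 2532530, S(13,5) = 7508501, S(13,6) = 9321312.

2532530, 7508501, 9321312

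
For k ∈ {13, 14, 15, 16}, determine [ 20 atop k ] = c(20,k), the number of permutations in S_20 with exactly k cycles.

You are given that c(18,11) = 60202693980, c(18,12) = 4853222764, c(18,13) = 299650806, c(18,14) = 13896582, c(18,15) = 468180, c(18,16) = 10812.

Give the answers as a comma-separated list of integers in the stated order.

342252511900, 20692933630, 973941900, 34916946

r19: T_19,12=18×4853222764+60202693980=147560703732; T_19,13=18×299650806+4853222764=10246937272; T_19,14=18×13896582+299650806=549789282; T_19,15=18×468180+13896582=22323822; T_19,16=18×10812+468180=662796
r20: T_20,13=19×10246937272+147560703732=342252511900; T_20,14=19×549789282+10246937272=20692933630; T_20,15=19×22323822+549789282=973941900; T_20,16=19×662796+22323822=34916946
Read c(20,13) = 342252511900, c(20,14) = 20692933630, c(20,15) = 973941900, c(20,16) = 34916946.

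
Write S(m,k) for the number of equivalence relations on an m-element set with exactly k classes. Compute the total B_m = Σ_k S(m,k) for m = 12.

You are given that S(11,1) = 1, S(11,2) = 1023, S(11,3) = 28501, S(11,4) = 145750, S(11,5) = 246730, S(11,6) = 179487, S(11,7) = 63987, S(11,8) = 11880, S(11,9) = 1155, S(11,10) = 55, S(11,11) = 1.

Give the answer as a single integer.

@12  (12,1):1·1+0→1, (12,2):1023·2+1→2047, (12,3):28501·3+1023→86526, (12,4):145750·4+28501→611501, (12,5):246730·5+145750→1379400, (12,6):179487·6+246730→1323652, (12,7):63987·7+179487→627396, (12,8):11880·8+63987→159027, (12,9):1155·9+11880→22275, (12,10):55·10+1155→1705, (12,11):1·11+55→66, (12,12):0·12+1→1
B_12 = ΣS(12,k) = 1+2047+86526+611501+1379400+1323652+627396+159027+22275+1705+66+1 = 4213597

4213597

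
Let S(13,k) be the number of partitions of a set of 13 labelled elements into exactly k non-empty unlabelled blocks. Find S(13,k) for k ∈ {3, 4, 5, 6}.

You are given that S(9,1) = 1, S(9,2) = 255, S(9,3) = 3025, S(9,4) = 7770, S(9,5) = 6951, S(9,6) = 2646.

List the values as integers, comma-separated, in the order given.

r10: T_10,1=1×1+0=1; T_10,2=2×255+1=511; T_10,3=3×3025+255=9330; T_10,4=4×7770+3025=34105; T_10,5=5×6951+7770=42525; T_10,6=6×2646+6951=22827
r11: T_11,1=1×1+0=1; T_11,2=2×511+1=1023; T_11,3=3×9330+511=28501; T_11,4=4×34105+9330=145750; T_11,5=5×42525+34105=246730; T_11,6=6×22827+42525=179487
r12: T_12,2=2×1023+1=2047; T_12,3=3×28501+1023=86526; T_12,4=4×145750+28501=611501; T_12,5=5×246730+145750=1379400; T_12,6=6×179487+246730=1323652
r13: T_13,3=3×86526+2047=261625; T_13,4=4×611501+86526=2532530; T_13,5=5×1379400+611501=7508501; T_13,6=6×1323652+1379400=9321312
Read S(13,3) = 261625, S(13,4) = 2532530, S(13,5) = 7508501, S(13,6) = 9321312.

261625, 2532530, 7508501, 9321312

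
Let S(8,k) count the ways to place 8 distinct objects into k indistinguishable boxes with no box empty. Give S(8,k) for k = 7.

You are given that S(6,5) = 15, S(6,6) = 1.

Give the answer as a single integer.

[7] T[7,6]:6*1+15=21 · T[7,7]:7*0+1=1
[8] T[8,7]:7*1+21=28
Read S(8,7) = 28.

28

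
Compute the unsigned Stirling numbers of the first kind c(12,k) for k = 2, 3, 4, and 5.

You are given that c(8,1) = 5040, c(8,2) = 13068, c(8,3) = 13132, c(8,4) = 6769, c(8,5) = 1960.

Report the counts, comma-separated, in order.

120543840, 150917976, 105258076, 45995730

@9  (9,1):5040·8+0→40320, (9,2):13068·8+5040→109584, (9,3):13132·8+13068→118124, (9,4):6769·8+13132→67284, (9,5):1960·8+6769→22449
@10  (10,1):40320·9+0→362880, (10,2):109584·9+40320→1026576, (10,3):118124·9+109584→1172700, (10,4):67284·9+118124→723680, (10,5):22449·9+67284→269325
@11  (11,1):362880·10+0→3628800, (11,2):1026576·10+362880→10628640, (11,3):1172700·10+1026576→12753576, (11,4):723680·10+1172700→8409500, (11,5):269325·10+723680→3416930
@12  (12,2):10628640·11+3628800→120543840, (12,3):12753576·11+10628640→150917976, (12,4):8409500·11+12753576→105258076, (12,5):3416930·11+8409500→45995730
Read c(12,2) = 120543840, c(12,3) = 150917976, c(12,4) = 105258076, c(12,5) = 45995730.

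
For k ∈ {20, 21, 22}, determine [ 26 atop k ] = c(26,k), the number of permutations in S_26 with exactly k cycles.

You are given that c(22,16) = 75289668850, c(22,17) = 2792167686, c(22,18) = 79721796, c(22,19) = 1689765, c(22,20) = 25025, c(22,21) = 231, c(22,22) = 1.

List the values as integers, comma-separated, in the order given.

696829576300, 17247104875, 333685495

[23] T[23,17]:22*2792167686+75289668850=136717357942 · T[23,18]:22*79721796+2792167686=4546047198 · T[23,19]:22*1689765+79721796=116896626 · T[23,20]:22*25025+1689765=2240315 · T[23,21]:22*231+25025=30107 · T[23,22]:22*1+231=253
[24] T[24,18]:23*4546047198+136717357942=241276443496 · T[24,19]:23*116896626+4546047198=7234669596 · T[24,20]:23*2240315+116896626=168423871 · T[24,21]:23*30107+2240315=2932776 · T[24,22]:23*253+30107=35926
[25] T[25,19]:24*7234669596+241276443496=414908513800 · T[25,20]:24*168423871+7234669596=11276842500 · T[25,21]:24*2932776+168423871=238810495 · T[25,22]:24*35926+2932776=3795000
[26] T[26,20]:25*11276842500+414908513800=696829576300 · T[26,21]:25*238810495+11276842500=17247104875 · T[26,22]:25*3795000+238810495=333685495
Read c(26,20) = 696829576300, c(26,21) = 17247104875, c(26,22) = 333685495.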